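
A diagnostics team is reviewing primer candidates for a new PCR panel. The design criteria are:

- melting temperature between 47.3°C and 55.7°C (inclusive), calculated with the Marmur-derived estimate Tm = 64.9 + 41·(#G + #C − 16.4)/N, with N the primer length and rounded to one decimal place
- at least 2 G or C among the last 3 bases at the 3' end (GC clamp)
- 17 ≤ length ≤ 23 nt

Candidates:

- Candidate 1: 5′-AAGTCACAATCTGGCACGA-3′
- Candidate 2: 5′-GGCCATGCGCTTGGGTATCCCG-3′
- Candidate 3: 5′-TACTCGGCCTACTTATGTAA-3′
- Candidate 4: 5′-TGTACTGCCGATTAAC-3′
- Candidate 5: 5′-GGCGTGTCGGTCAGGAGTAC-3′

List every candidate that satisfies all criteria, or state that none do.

Candidate 1 (19 nt, A=7 T=3 G=4 C=5): Tm = 64.9 + 41·(9 − 16.4)/19 = 48.9°C ✓; 3' end CGA has 2 G/C ✓; length 19 ✓ — passes.
Candidate 2 (22 nt, A=2 T=5 G=8 C=7): Tm = 64.9 + 41·(15 − 16.4)/22 = 62.3°C, outside 47.3–55.7°C ✗; 3' end CCG has 3 G/C ✓; length 22 ✓ — fails.
Candidate 3 (20 nt, A=5 T=7 G=3 C=5): Tm = 64.9 + 41·(8 − 16.4)/20 = 47.7°C ✓; 3' end TAA has 0 G/C, need ≥2 ✗; length 20 ✓ — fails.
Candidate 4 (16 nt, A=4 T=5 G=3 C=4): Tm = 64.9 + 41·(7 − 16.4)/16 = 40.8°C, outside 47.3–55.7°C ✗; 3' end AAC has 1 G/C, need ≥2 ✗; length 16, outside 17–23 ✗ — fails.
Candidate 5 (20 nt, A=3 T=4 G=9 C=4): Tm = 64.9 + 41·(13 − 16.4)/20 = 57.9°C, outside 47.3–55.7°C ✗; 3' end TAC has 1 G/C, need ≥2 ✗; length 20 ✓ — fails.

Candidate 1 only.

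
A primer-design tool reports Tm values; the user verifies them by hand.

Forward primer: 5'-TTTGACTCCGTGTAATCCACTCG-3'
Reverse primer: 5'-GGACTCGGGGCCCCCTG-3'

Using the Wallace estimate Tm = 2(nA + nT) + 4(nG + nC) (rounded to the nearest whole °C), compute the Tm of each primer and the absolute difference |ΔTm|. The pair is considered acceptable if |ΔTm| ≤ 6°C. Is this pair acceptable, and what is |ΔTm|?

|ΔTm| = 6°C; the pair is acceptable.

Forward: A=4 T=8 G=4 C=7 → Tm = 2·12 + 4·11 = 68°C.
Reverse: A=1 T=2 G=7 C=7 → Tm = 2·3 + 4·14 = 62°C.
|ΔTm| = |68 − 62| = 6°C, ≤ 6°C.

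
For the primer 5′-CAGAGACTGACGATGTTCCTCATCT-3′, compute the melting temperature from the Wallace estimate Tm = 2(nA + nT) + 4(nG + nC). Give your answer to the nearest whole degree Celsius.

74°C

Base counts: A=6, T=7, G=5, C=7 (length 25).
Tm = 2·(6+7) + 4·(5+7) = 2·13 + 4·12 = 26 + 48 = 74°C.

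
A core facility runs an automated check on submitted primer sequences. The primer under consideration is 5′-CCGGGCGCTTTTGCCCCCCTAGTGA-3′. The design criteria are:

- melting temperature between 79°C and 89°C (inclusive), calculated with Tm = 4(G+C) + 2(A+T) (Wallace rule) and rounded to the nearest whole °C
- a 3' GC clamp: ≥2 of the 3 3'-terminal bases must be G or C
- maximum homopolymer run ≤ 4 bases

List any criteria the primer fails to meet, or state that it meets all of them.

Fails: GC clamp, homopolymer run.

Base counts: A=2, T=6, G=7, C=10 (length 25).
Tm: Tm = 2·8 + 4·17 = 84°C ✓
GC clamp: 3' end TGA has 1 G/C, need ≥2 ✗
homopolymer run: longest run = 6, exceeds 4 ✗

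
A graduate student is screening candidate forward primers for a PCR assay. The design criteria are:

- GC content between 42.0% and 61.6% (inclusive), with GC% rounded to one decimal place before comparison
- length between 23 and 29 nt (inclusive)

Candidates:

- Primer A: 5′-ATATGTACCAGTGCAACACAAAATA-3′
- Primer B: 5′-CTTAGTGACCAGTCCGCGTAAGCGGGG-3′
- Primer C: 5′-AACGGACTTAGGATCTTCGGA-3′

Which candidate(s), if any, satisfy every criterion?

Primer A (25 nt, A=12 T=5 G=3 C=5): GC 8/25 = 32.0%, outside 42.0–61.6% ✗; length 25 ✓ — fails.
Primer B (27 nt, A=5 T=5 G=10 C=7): GC 17/27 = 63.0%, outside 42.0–61.6% ✗; length 27 ✓ — fails.
Primer C (21 nt, A=6 T=5 G=6 C=4): GC 10/21 = 47.6% ✓; length 21, outside 23–29 ✗ — fails.

None of the candidates satisfy all criteria.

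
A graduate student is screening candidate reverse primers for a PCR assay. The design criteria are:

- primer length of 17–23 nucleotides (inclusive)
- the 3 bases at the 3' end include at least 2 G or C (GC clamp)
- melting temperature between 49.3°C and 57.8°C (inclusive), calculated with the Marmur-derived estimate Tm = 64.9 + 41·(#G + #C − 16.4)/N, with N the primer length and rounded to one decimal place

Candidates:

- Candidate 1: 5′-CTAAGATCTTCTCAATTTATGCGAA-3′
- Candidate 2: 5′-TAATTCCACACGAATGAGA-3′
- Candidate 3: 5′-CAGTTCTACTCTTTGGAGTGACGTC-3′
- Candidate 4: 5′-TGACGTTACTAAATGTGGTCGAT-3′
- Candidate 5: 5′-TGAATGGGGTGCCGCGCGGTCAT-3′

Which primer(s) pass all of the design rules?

None of the candidates satisfy all criteria.

Candidate 1 (25 nt, A=8 T=9 G=3 C=5): length 25, outside 17–23 ✗; 3' end GAA has 1 G/C, need ≥2 ✗; Tm = 64.9 + 41·(8 − 16.4)/25 = 51.1°C ✓ — fails.
Candidate 2 (19 nt, A=8 T=4 G=3 C=4): length 19 ✓; 3' end AGA has 1 G/C, need ≥2 ✗; Tm = 64.9 + 41·(7 − 16.4)/19 = 44.6°C, outside 49.3–57.8°C ✗ — fails.
Candidate 3 (25 nt, A=4 T=9 G=6 C=6): length 25, outside 17–23 ✗; 3' end GTC has 2 G/C ✓; Tm = 64.9 + 41·(12 − 16.4)/25 = 57.7°C ✓ — fails.
Candidate 4 (23 nt, A=6 T=8 G=6 C=3): length 23 ✓; 3' end GAT has 1 G/C, need ≥2 ✗; Tm = 64.9 + 41·(9 − 16.4)/23 = 51.7°C ✓ — fails.
Candidate 5 (23 nt, A=3 T=5 G=10 C=5): length 23 ✓; 3' end CAT has 1 G/C, need ≥2 ✗; Tm = 64.9 + 41·(15 − 16.4)/23 = 62.4°C, outside 49.3–57.8°C ✗ — fails.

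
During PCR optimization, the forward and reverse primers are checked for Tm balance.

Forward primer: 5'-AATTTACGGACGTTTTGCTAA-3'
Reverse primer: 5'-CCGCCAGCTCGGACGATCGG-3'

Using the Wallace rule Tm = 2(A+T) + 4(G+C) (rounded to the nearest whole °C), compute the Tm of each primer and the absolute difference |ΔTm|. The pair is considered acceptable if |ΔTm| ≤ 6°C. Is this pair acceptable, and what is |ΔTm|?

Forward: A=6 T=8 G=4 C=3 → Tm = 2·14 + 4·7 = 56°C.
Reverse: A=3 T=2 G=7 C=8 → Tm = 2·5 + 4·15 = 70°C.
|ΔTm| = |56 − 70| = 14°C, > 6°C.

|ΔTm| = 14°C; the pair is not acceptable.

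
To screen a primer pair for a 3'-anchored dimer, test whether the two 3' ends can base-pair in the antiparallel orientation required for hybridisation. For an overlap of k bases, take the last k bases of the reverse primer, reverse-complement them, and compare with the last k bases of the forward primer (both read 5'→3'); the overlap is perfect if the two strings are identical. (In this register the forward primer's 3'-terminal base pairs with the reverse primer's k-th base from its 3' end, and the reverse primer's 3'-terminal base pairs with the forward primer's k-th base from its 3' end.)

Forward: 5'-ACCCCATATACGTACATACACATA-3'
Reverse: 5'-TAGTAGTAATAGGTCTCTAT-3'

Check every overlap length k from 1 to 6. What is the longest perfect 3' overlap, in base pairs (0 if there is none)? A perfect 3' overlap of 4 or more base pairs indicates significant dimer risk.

Longest perfect overlap: 3 complementary base pairs; below the dimer-risk threshold (threshold 4).

Last 6 bases (5'→3') — forward …CACATA, reverse …CTCTAT.
Reverse complement of the reverse primer's last 6 bases: ATAGAG; its first k bases are the reverse complement of the reverse primer's last k bases, so a perfect k-base overlap needs the forward primer's last k bases to equal them.
Comparing (forward last k vs required): k=1: A vs A ✓; k=2: TA vs AT ✗; k=3: ATA vs ATA ✓; k=4: CATA vs ATAG ✗; k=5: ACATA vs ATAGA ✗; k=6: CACATA vs ATAGAG ✗.
Perfect overlaps at k = 1, 3; the largest is 3.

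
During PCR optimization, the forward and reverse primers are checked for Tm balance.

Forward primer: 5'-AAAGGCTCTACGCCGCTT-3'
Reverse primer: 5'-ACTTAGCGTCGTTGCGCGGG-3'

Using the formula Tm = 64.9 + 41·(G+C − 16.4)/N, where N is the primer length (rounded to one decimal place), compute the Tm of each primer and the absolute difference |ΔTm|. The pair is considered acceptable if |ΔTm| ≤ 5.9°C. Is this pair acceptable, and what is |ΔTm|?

|ΔTm| = 7.6°C; the pair is not acceptable.

Forward: G+C = 10, N = 18 → Tm = 64.9 + 41·(10 − 16.4)/18 = 50.3°C.
Reverse: G+C = 13, N = 20 → Tm = 64.9 + 41·(13 − 16.4)/20 = 57.9°C.
|ΔTm| = |50.3 − 57.9| = 7.6°C, > 5.9°C.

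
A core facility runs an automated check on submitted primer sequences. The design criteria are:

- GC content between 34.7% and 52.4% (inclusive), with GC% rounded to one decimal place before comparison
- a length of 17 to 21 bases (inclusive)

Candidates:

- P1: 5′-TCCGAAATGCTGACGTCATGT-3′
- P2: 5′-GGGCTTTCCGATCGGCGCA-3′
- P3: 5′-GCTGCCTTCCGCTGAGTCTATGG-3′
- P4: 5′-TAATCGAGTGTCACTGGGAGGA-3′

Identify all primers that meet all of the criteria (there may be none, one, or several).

P1 (21 nt, A=5 T=6 G=5 C=5): GC 10/21 = 47.6% ✓; length 21 ✓ — passes.
P2 (19 nt, A=2 T=4 G=7 C=6): GC 13/19 = 68.4%, outside 34.7–52.4% ✗; length 19 ✓ — fails.
P3 (23 nt, A=2 T=7 G=7 C=7): GC 14/23 = 60.9%, outside 34.7–52.4% ✗; length 23, outside 17–21 ✗ — fails.
P4 (22 nt, A=6 T=5 G=8 C=3): GC 11/22 = 50.0% ✓; length 22, outside 17–21 ✗ — fails.

P1 only.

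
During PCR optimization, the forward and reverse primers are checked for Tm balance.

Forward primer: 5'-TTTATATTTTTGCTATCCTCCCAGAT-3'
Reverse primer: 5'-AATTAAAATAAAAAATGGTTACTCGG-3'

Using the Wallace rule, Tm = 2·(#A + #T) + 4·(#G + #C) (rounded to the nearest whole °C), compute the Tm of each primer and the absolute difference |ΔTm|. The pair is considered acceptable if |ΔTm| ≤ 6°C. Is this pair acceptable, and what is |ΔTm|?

Forward: A=5 T=13 G=2 C=6 → Tm = 2·18 + 4·8 = 68°C.
Reverse: A=13 T=7 G=4 C=2 → Tm = 2·20 + 4·6 = 64°C.
|ΔTm| = |68 − 64| = 4°C, ≤ 6°C.

|ΔTm| = 4°C; the pair is acceptable.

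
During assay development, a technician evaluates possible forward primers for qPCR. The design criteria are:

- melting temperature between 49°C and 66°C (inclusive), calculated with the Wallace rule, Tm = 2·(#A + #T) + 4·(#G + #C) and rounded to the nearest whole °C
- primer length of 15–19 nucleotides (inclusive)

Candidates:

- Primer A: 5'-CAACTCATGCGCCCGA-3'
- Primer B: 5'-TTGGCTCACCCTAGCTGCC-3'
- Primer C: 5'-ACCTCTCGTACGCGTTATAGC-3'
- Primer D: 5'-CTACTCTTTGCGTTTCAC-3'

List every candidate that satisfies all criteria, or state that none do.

Primer A (16 nt, A=4 T=2 G=3 C=7): Tm = 2·6 + 4·10 = 52°C ✓; length 16 ✓ — passes.
Primer B (19 nt, A=2 T=5 G=4 C=8): Tm = 2·7 + 4·12 = 62°C ✓; length 19 ✓ — passes.
Primer C (21 nt, A=4 T=6 G=4 C=7): Tm = 2·10 + 4·11 = 64°C ✓; length 21, outside 15–19 ✗ — fails.
Primer D (18 nt, A=2 T=8 G=2 C=6): Tm = 2·10 + 4·8 = 52°C ✓; length 18 ✓ — passes.

Primer A, Primer B and Primer D.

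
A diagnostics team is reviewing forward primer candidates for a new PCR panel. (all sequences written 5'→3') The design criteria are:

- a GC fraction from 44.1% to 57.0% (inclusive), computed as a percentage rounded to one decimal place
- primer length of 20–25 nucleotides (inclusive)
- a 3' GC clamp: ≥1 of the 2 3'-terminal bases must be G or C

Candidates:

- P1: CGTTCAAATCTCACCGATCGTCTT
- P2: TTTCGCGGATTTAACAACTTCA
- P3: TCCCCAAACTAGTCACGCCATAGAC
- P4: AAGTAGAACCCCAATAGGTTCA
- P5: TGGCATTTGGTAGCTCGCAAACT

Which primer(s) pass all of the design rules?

P1 (24 nt, A=5 T=8 G=3 C=8): GC 11/24 = 45.8% ✓; length 24 ✓; 3' end TT has 0 G/C, need ≥1 ✗ — fails.
P2 (22 nt, A=6 T=8 G=3 C=5): GC 8/22 = 36.4%, outside 44.1–57.0% ✗; length 22 ✓; 3' end CA has 1 G/C ✓ — fails.
P3 (25 nt, A=8 T=4 G=3 C=10): GC 13/25 = 52.0% ✓; length 25 ✓; 3' end AC has 1 G/C ✓ — passes.
P4 (22 nt, A=9 T=4 G=4 C=5): GC 9/22 = 40.9%, outside 44.1–57.0% ✗; length 22 ✓; 3' end CA has 1 G/C ✓ — fails.
P5 (23 nt, A=5 T=7 G=6 C=5): GC 11/23 = 47.8% ✓; length 23 ✓; 3' end CT has 1 G/C ✓ — passes.

P3 and P5.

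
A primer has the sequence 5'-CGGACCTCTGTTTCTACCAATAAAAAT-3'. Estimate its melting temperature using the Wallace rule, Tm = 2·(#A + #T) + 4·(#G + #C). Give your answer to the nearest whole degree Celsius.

74°C

Base counts: A=9, T=8, G=3, C=7 (length 27).
Tm = 2·(9+8) + 4·(3+7) = 2·17 + 4·10 = 34 + 40 = 74°C.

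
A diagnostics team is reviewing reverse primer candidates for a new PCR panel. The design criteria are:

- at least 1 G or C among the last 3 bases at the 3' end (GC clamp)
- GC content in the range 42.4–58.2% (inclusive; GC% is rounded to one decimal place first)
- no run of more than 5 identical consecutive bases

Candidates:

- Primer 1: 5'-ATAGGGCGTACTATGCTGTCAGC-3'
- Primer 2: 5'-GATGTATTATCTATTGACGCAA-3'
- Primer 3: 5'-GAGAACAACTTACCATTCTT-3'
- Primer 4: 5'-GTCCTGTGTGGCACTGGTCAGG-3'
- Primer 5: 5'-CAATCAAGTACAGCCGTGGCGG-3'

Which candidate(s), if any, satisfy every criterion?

Primer 1 only.

Primer 1 (23 nt, A=5 T=6 G=7 C=5): 3' end AGC has 2 G/C ✓; GC 12/23 = 52.2% ✓; longest run = 3 ✓ — passes.
Primer 2 (22 nt, A=7 T=8 G=4 C=3): 3' end CAA has 1 G/C ✓; GC 7/22 = 31.8%, outside 42.4–58.2% ✗; longest run = 2 ✓ — fails.
Primer 3 (20 nt, A=7 T=6 G=2 C=5): 3' end CTT has 1 G/C ✓; GC 7/20 = 35.0%, outside 42.4–58.2% ✗; longest run = 2 ✓ — fails.
Primer 4 (22 nt, A=2 T=6 G=9 C=5): 3' end AGG has 2 G/C ✓; GC 14/22 = 63.6%, outside 42.4–58.2% ✗; longest run = 2 ✓ — fails.
Primer 5 (22 nt, A=6 T=3 G=7 C=6): 3' end CGG has 3 G/C ✓; GC 13/22 = 59.1%, outside 42.4–58.2% ✗; longest run = 2 ✓ — fails.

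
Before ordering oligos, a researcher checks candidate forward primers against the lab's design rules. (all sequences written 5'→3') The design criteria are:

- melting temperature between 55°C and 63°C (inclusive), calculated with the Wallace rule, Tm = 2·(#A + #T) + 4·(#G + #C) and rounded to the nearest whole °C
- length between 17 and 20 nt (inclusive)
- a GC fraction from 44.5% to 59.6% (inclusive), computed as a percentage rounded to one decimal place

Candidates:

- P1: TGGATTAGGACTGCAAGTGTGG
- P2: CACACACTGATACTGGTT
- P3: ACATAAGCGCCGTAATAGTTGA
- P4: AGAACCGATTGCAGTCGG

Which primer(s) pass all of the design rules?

P4 only.

P1 (22 nt, A=5 T=6 G=9 C=2): Tm = 2·11 + 4·11 = 66°C, outside 55–63°C ✗; length 22, outside 17–20 ✗; GC 11/22 = 50.0% ✓ — fails.
P2 (18 nt, A=5 T=5 G=3 C=5): Tm = 2·10 + 4·8 = 52°C, outside 55–63°C ✗; length 18 ✓; GC 8/18 = 44.4%, outside 44.5–59.6% ✗ — fails.
P3 (22 nt, A=8 T=5 G=5 C=4): Tm = 2·13 + 4·9 = 62°C ✓; length 22, outside 17–20 ✗; GC 9/22 = 40.9%, outside 44.5–59.6% ✗ — fails.
P4 (18 nt, A=5 T=3 G=6 C=4): Tm = 2·8 + 4·10 = 56°C ✓; length 18 ✓; GC 10/18 = 55.6% ✓ — passes.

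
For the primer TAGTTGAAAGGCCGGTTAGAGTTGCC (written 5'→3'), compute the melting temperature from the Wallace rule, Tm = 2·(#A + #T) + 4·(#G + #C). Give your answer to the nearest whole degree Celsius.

78°C

Base counts: A=6, T=7, G=9, C=4 (length 26).
Tm = 2·(6+7) + 4·(9+4) = 2·13 + 4·13 = 26 + 52 = 78°C.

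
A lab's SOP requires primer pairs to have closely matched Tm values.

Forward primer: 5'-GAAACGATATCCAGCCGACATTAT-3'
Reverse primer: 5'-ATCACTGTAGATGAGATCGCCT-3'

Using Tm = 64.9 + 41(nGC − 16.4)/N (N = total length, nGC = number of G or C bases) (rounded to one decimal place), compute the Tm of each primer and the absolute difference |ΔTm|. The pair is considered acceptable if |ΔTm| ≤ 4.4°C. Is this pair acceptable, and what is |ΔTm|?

Forward: G+C = 10, N = 24 → Tm = 64.9 + 41·(10 − 16.4)/24 = 54.0°C.
Reverse: G+C = 10, N = 22 → Tm = 64.9 + 41·(10 − 16.4)/22 = 53.0°C.
|ΔTm| = |54.0 − 53.0| = 1.0°C, ≤ 4.4°C.

|ΔTm| = 1.0°C; the pair is acceptable.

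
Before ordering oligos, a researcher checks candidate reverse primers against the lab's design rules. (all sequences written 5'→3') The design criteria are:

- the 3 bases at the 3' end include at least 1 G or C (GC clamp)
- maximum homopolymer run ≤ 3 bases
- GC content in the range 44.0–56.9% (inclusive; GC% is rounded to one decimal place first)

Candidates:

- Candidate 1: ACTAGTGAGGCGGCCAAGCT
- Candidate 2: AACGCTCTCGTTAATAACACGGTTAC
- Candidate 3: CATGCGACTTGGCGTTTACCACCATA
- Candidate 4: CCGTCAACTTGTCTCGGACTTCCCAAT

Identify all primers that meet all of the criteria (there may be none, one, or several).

None of the candidates satisfy all criteria.

Candidate 1 (20 nt, A=5 T=3 G=7 C=5): 3' end GCT has 2 G/C ✓; longest run = 2 ✓; GC 12/20 = 60.0%, outside 44.0–56.9% ✗ — fails.
Candidate 2 (26 nt, A=8 T=7 G=4 C=7): 3' end TAC has 1 G/C ✓; longest run = 2 ✓; GC 11/26 = 42.3%, outside 44.0–56.9% ✗ — fails.
Candidate 3 (26 nt, A=6 T=7 G=5 C=8): 3' end ATA has 0 G/C, need ≥1 ✗; longest run = 3 ✓; GC 13/26 = 50.0% ✓ — fails.
Candidate 4 (27 nt, A=5 T=8 G=4 C=10): 3' end AAT has 0 G/C, need ≥1 ✗; longest run = 3 ✓; GC 14/27 = 51.9% ✓ — fails.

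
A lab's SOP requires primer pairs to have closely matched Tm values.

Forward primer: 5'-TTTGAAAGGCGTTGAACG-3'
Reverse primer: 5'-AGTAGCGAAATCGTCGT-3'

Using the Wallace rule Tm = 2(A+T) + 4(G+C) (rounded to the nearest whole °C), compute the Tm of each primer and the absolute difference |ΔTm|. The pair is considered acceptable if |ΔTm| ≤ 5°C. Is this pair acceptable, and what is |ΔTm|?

|ΔTm| = 2°C; the pair is acceptable.

Forward: A=5 T=5 G=6 C=2 → Tm = 2·10 + 4·8 = 52°C.
Reverse: A=5 T=4 G=5 C=3 → Tm = 2·9 + 4·8 = 50°C.
|ΔTm| = |52 − 50| = 2°C, ≤ 5°C.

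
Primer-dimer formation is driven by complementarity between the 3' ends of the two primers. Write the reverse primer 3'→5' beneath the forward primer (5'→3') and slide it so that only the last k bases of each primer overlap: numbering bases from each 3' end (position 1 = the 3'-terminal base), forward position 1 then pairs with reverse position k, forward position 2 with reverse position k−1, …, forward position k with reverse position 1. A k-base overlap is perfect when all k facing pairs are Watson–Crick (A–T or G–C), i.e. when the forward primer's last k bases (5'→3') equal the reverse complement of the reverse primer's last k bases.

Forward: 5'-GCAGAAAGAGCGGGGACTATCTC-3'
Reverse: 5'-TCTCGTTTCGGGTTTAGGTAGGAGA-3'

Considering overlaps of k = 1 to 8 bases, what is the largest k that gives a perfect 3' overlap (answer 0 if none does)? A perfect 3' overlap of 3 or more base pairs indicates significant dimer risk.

Longest perfect overlap: 4 complementary base pairs; significant dimer risk (threshold 3).

Last 8 bases (5'→3') — forward …ACTATCTC, reverse …GTAGGAGA.
Reverse complement of the reverse primer's last 8 bases: TCTCCTAC; its first k bases are the reverse complement of the reverse primer's last k bases, so a perfect k-base overlap needs the forward primer's last k bases to equal them.
Comparing (forward last k vs required): k=1: C vs T ✗; k=2: TC vs TC ✓; k=3: CTC vs TCT ✗; k=4: TCTC vs TCTC ✓; k=5: ATCTC vs TCTCC ✗; k=6: TATCTC vs TCTCCT ✗; k=7: CTATCTC vs TCTCCTA ✗; k=8: ACTATCTC vs TCTCCTAC ✗.
Perfect overlaps at k = 2, 4; the largest is 4.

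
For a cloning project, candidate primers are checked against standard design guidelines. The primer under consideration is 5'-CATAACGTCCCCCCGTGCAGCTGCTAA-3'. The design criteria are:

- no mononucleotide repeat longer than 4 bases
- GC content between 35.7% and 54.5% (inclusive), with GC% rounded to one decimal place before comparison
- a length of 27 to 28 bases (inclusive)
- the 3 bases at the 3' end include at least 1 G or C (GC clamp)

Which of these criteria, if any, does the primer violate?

Fails: homopolymer run, GC content, GC clamp.

Base counts: A=6, T=5, G=5, C=11 (length 27).
homopolymer run: longest run = 6, exceeds 4 ✗
GC content: GC 16/27 = 59.3%, outside 35.7–54.5% ✗
length: length 27 ✓
GC clamp: 3' end TAA has 0 G/C, need ≥1 ✗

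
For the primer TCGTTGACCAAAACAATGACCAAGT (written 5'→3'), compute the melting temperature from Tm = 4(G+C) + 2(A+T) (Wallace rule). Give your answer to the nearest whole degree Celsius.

Base counts: A=10, T=5, G=4, C=6 (length 25).
Tm = 2·(10+5) + 4·(4+6) = 2·15 + 4·10 = 30 + 40 = 70°C.

70°C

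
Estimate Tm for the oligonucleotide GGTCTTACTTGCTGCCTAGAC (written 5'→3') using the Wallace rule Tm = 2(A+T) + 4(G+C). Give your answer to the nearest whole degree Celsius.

Base counts: A=3, T=7, G=5, C=6 (length 21).
Tm = 2·(3+7) + 4·(5+6) = 2·10 + 4·11 = 20 + 44 = 64°C.

64°C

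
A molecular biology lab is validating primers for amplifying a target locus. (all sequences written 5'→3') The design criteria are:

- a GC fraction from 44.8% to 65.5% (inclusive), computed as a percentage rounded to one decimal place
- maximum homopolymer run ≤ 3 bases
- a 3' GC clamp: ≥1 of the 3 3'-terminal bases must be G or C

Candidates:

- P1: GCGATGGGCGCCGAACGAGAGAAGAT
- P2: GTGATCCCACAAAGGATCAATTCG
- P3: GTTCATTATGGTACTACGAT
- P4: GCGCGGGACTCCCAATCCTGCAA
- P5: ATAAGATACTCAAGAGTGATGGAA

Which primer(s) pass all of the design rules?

P1, P2 and P4.

P1 (26 nt, A=8 T=2 G=11 C=5): GC 16/26 = 61.5% ✓; longest run = 3 ✓; 3' end GAT has 1 G/C ✓ — passes.
P2 (24 nt, A=8 T=5 G=5 C=6): GC 11/24 = 45.8% ✓; longest run = 3 ✓; 3' end TCG has 2 G/C ✓ — passes.
P3 (20 nt, A=5 T=8 G=4 C=3): GC 7/20 = 35.0%, outside 44.8–65.5% ✗; longest run = 2 ✓; 3' end GAT has 1 G/C ✓ — fails.
P4 (23 nt, A=5 T=3 G=6 C=9): GC 15/23 = 65.2% ✓; longest run = 3 ✓; 3' end CAA has 1 G/C ✓ — passes.
P5 (24 nt, A=11 T=5 G=6 C=2): GC 8/24 = 33.3%, outside 44.8–65.5% ✗; longest run = 2 ✓; 3' end GAA has 1 G/C ✓ — fails.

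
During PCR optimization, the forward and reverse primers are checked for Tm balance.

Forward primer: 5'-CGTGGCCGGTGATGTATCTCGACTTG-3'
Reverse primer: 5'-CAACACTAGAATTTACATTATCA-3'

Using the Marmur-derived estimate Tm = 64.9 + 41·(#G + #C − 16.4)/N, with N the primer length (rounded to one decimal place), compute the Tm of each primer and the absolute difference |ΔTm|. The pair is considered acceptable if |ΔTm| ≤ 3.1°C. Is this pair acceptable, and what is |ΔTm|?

|ΔTm| = 16.3°C; the pair is not acceptable.

Forward: G+C = 15, N = 26 → Tm = 64.9 + 41·(15 − 16.4)/26 = 62.7°C.
Reverse: G+C = 6, N = 23 → Tm = 64.9 + 41·(6 − 16.4)/23 = 46.4°C.
|ΔTm| = |62.7 − 46.4| = 16.3°C, > 3.1°C.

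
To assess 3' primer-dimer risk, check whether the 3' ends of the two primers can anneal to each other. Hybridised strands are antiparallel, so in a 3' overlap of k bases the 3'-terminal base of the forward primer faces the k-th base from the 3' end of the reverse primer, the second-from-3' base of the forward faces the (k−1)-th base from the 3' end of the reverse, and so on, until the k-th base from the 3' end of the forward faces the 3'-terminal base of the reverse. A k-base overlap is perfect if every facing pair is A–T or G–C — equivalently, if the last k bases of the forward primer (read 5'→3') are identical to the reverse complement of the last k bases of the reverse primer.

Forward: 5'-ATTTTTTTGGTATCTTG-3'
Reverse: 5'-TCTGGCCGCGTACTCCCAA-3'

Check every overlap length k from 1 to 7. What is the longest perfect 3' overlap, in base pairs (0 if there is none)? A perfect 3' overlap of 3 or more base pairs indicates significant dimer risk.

Longest perfect overlap: 3 complementary base pairs; significant dimer risk (threshold 3).

Last 7 bases (5'→3') — forward …TATCTTG, reverse …CTCCCAA.
Reverse complement of the reverse primer's last 7 bases: TTGGGAG; its first k bases are the reverse complement of the reverse primer's last k bases, so a perfect k-base overlap needs the forward primer's last k bases to equal them.
Comparing (forward last k vs required): k=1: G vs T ✗; k=2: TG vs TT ✗; k=3: TTG vs TTG ✓; k=4: CTTG vs TTGG ✗; k=5: TCTTG vs TTGGG ✗; k=6: ATCTTG vs TTGGGA ✗; k=7: TATCTTG vs TTGGGAG ✗.
Only k = 3 is perfect, so the longest perfect 3' overlap is 3.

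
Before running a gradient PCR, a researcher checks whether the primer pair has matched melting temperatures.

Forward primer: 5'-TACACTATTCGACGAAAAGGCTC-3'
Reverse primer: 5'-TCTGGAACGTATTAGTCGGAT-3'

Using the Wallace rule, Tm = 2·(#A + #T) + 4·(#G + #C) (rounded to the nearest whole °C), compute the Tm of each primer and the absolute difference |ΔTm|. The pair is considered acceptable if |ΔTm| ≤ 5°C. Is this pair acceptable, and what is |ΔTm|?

|ΔTm| = 6°C; the pair is not acceptable.

Forward: A=8 T=5 G=4 C=6 → Tm = 2·13 + 4·10 = 66°C.
Reverse: A=5 T=7 G=6 C=3 → Tm = 2·12 + 4·9 = 60°C.
|ΔTm| = |66 − 60| = 6°C, > 5°C.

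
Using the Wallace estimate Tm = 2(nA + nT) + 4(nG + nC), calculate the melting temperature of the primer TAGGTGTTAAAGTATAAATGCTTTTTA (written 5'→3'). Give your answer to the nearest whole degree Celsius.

Base counts: A=9, T=12, G=5, C=1 (length 27).
Tm = 2·(9+12) + 4·(5+1) = 2·21 + 4·6 = 42 + 24 = 66°C.

66°C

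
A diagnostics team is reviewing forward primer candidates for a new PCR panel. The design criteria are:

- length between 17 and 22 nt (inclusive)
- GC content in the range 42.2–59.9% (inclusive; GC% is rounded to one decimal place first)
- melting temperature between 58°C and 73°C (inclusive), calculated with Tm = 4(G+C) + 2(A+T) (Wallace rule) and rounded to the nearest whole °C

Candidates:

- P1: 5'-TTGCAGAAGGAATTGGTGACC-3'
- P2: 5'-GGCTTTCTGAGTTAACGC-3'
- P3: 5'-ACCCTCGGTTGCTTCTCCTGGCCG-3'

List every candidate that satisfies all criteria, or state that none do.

P1 (21 nt, A=6 T=5 G=7 C=3): length 21 ✓; GC 10/21 = 47.6% ✓; Tm = 2·11 + 4·10 = 62°C ✓ — passes.
P2 (18 nt, A=3 T=6 G=5 C=4): length 18 ✓; GC 9/18 = 50.0% ✓; Tm = 2·9 + 4·9 = 54°C, outside 58–73°C ✗ — fails.
P3 (24 nt, A=1 T=7 G=6 C=10): length 24, outside 17–22 ✗; GC 16/24 = 66.7%, outside 42.2–59.9% ✗; Tm = 2·8 + 4·16 = 80°C, outside 58–73°C ✗ — fails.

P1 only.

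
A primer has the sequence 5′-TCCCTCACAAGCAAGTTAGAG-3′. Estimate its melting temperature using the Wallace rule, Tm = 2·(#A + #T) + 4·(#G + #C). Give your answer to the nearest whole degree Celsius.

62°C

Base counts: A=7, T=4, G=4, C=6 (length 21).
Tm = 2·(7+4) + 4·(4+6) = 2·11 + 4·10 = 22 + 40 = 62°C.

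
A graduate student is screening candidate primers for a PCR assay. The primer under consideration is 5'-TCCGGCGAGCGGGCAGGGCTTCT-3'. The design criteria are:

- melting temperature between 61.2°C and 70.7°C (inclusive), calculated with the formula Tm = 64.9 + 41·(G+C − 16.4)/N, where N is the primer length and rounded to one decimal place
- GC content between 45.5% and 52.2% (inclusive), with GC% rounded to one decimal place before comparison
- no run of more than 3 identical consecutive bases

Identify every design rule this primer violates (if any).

Fails: GC content.

Base counts: A=2, T=4, G=10, C=7 (length 23).
Tm: Tm = 64.9 + 41·(17 − 16.4)/23 = 66.0°C ✓
GC content: GC 17/23 = 73.9%, outside 45.5–52.2% ✗
homopolymer run: longest run = 3 ✓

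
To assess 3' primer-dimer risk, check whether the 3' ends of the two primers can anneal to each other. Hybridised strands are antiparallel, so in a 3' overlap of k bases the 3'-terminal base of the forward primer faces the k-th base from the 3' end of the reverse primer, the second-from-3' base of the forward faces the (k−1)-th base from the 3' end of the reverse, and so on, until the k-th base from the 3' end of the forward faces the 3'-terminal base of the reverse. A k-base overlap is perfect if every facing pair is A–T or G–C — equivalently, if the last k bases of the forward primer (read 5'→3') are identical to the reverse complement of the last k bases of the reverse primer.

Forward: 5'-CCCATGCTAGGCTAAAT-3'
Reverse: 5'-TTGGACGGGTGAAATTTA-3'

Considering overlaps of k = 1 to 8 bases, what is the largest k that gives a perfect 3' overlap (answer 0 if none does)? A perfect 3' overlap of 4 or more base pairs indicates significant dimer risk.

Longest perfect overlap: 5 complementary base pairs; significant dimer risk (threshold 4).

Last 8 bases (5'→3') — forward …GGCTAAAT, reverse …GAAATTTA.
Reverse complement of the reverse primer's last 8 bases: TAAATTTC; its first k bases are the reverse complement of the reverse primer's last k bases, so a perfect k-base overlap needs the forward primer's last k bases to equal them.
Comparing (forward last k vs required): k=1: T vs T ✓; k=2: AT vs TA ✗; k=3: AAT vs TAA ✗; k=4: AAAT vs TAAA ✗; k=5: TAAAT vs TAAAT ✓; k=6: CTAAAT vs TAAATT ✗; k=7: GCTAAAT vs TAAATTT ✗; k=8: GGCTAAAT vs TAAATTTC ✗.
Perfect overlaps at k = 1, 5; the largest is 5.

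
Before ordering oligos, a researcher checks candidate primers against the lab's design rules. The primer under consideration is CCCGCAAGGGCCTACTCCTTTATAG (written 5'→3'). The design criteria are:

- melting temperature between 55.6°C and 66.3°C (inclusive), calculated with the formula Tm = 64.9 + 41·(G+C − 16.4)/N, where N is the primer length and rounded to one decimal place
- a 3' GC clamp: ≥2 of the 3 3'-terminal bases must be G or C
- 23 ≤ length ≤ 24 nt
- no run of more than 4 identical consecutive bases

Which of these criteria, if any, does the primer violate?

Fails: GC clamp, length.

Base counts: A=5, T=6, G=5, C=9 (length 25).
Tm: Tm = 64.9 + 41·(14 − 16.4)/25 = 61.0°C ✓
GC clamp: 3' end TAG has 1 G/C, need ≥2 ✗
length: length 25, outside 23–24 ✗
homopolymer run: longest run = 3 ✓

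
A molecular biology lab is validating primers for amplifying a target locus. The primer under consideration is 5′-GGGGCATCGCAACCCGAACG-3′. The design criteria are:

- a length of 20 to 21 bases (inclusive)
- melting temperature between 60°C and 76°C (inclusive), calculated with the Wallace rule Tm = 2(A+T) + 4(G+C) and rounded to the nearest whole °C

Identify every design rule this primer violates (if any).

Meets all criteria.

Base counts: A=5, T=1, G=7, C=7 (length 20).
length: length 20 ✓
Tm: Tm = 2·6 + 4·14 = 68°C ✓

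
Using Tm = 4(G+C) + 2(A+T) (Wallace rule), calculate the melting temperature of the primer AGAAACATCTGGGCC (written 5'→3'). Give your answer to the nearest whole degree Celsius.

46°C

Base counts: A=5, T=2, G=4, C=4 (length 15).
Tm = 2·(5+2) + 4·(4+4) = 2·7 + 4·8 = 14 + 32 = 46°C.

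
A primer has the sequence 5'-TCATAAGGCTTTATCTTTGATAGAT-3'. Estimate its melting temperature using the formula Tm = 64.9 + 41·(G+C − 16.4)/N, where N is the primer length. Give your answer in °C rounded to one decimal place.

49.5°C

Base counts: A=7, T=11, G=4, C=3; G+C = 7, N = 25.
Tm = 64.9 + 41·(7 − 16.4)/25 = 64.9 + -385.40/25 = 49.5°C.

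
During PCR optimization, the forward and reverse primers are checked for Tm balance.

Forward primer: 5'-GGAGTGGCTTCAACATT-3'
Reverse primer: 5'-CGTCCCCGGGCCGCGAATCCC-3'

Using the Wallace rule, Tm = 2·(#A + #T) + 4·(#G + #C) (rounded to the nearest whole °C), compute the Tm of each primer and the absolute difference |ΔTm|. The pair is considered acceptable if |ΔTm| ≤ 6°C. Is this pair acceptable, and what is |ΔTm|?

Forward: A=4 T=5 G=5 C=3 → Tm = 2·9 + 4·8 = 50°C.
Reverse: A=2 T=2 G=6 C=11 → Tm = 2·4 + 4·17 = 76°C.
|ΔTm| = |50 − 76| = 26°C, > 6°C.

|ΔTm| = 26°C; the pair is not acceptable.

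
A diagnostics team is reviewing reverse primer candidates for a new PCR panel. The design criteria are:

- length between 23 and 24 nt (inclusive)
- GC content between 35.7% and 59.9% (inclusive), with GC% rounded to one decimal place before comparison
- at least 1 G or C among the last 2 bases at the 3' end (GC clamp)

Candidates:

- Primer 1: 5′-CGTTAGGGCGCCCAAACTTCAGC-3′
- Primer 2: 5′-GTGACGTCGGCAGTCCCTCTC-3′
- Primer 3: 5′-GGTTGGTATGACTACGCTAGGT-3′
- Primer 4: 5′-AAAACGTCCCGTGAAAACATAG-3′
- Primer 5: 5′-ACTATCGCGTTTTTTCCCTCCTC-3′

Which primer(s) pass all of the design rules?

Primer 5 only.

Primer 1 (23 nt, A=5 T=4 G=6 C=8): length 23 ✓; GC 14/23 = 60.9%, outside 35.7–59.9% ✗; 3' end GC has 2 G/C ✓ — fails.
Primer 2 (21 nt, A=2 T=5 G=6 C=8): length 21, outside 23–24 ✗; GC 14/21 = 66.7%, outside 35.7–59.9% ✗; 3' end TC has 1 G/C ✓ — fails.
Primer 3 (22 nt, A=4 T=7 G=8 C=3): length 22, outside 23–24 ✗; GC 11/22 = 50.0% ✓; 3' end GT has 1 G/C ✓ — fails.
Primer 4 (22 nt, A=10 T=3 G=4 C=5): length 22, outside 23–24 ✗; GC 9/22 = 40.9% ✓; 3' end AG has 1 G/C ✓ — fails.
Primer 5 (23 nt, A=2 T=10 G=2 C=9): length 23 ✓; GC 11/23 = 47.8% ✓; 3' end TC has 1 G/C ✓ — passes.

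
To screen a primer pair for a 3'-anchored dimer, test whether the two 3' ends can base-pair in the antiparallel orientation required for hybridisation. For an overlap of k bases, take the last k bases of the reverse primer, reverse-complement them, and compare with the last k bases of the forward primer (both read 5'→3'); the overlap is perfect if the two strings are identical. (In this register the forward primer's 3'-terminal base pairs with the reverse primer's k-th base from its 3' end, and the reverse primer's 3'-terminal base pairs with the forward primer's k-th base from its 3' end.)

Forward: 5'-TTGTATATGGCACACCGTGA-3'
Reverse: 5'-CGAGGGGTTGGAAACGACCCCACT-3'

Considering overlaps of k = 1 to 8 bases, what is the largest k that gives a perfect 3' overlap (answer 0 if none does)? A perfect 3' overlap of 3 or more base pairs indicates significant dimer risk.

Last 8 bases (5'→3') — forward …CACCGTGA, reverse …ACCCCACT.
Reverse complement of the reverse primer's last 8 bases: AGTGGGGT; its first k bases are the reverse complement of the reverse primer's last k bases, so a perfect k-base overlap needs the forward primer's last k bases to equal them.
Comparing (forward last k vs required): k=1: A vs A ✓; k=2: GA vs AG ✗; k=3: TGA vs AGT ✗; k=4: GTGA vs AGTG ✗; k=5: CGTGA vs AGTGG ✗; k=6: CCGTGA vs AGTGGG ✗; k=7: ACCGTGA vs AGTGGGG ✗; k=8: CACCGTGA vs AGTGGGGT ✗.
Only k = 1 is perfect, so the longest perfect 3' overlap is 1.

Longest perfect overlap: 1 complementary base pair; below the dimer-risk threshold (threshold 3).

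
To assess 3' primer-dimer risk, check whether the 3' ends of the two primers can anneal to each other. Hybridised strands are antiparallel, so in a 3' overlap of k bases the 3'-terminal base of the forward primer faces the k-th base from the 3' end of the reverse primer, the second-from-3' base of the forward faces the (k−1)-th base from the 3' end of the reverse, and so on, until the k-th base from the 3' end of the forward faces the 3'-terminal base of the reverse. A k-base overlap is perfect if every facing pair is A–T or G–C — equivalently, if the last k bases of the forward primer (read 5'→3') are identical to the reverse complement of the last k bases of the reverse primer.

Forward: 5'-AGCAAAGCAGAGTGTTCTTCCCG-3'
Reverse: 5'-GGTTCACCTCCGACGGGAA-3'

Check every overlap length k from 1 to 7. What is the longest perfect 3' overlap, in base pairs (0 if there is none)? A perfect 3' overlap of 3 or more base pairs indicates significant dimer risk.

Last 7 bases (5'→3') — forward …CTTCCCG, reverse …ACGGGAA.
Reverse complement of the reverse primer's last 7 bases: TTCCCGT; its first k bases are the reverse complement of the reverse primer's last k bases, so a perfect k-base overlap needs the forward primer's last k bases to equal them.
Comparing (forward last k vs required): k=1: G vs T ✗; k=2: CG vs TT ✗; k=3: CCG vs TTC ✗; k=4: CCCG vs TTCC ✗; k=5: TCCCG vs TTCCC ✗; k=6: TTCCCG vs TTCCCG ✓; k=7: CTTCCCG vs TTCCCGT ✗.
Only k = 6 is perfect, so the longest perfect 3' overlap is 6.

Longest perfect overlap: 6 complementary base pairs; significant dimer risk (threshold 3).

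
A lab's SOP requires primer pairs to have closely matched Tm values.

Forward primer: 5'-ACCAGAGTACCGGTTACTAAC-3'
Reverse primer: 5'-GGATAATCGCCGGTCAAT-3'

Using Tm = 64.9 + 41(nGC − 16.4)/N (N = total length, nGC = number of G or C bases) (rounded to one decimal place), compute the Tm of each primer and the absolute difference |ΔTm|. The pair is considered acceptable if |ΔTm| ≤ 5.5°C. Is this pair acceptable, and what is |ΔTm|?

Forward: G+C = 10, N = 21 → Tm = 64.9 + 41·(10 − 16.4)/21 = 52.4°C.
Reverse: G+C = 9, N = 18 → Tm = 64.9 + 41·(9 − 16.4)/18 = 48.0°C.
|ΔTm| = |52.4 − 48.0| = 4.4°C, ≤ 5.5°C.

|ΔTm| = 4.4°C; the pair is acceptable.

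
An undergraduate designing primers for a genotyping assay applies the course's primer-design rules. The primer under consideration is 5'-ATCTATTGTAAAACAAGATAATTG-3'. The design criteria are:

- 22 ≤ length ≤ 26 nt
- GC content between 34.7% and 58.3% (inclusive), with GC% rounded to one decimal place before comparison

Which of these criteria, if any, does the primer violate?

Fails: GC content.

Base counts: A=11, T=8, G=3, C=2 (length 24).
length: length 24 ✓
GC content: GC 5/24 = 20.8%, outside 34.7–58.3% ✗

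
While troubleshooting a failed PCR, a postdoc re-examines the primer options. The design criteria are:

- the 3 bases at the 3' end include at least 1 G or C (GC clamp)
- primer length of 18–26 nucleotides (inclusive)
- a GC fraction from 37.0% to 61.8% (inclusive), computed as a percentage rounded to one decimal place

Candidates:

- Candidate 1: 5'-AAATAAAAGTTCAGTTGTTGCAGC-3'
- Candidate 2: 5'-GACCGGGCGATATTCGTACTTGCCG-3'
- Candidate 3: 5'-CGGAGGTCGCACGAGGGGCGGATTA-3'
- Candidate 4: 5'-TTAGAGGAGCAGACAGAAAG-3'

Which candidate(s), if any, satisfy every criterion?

Candidate 1 (24 nt, A=9 T=7 G=5 C=3): 3' end AGC has 2 G/C ✓; length 24 ✓; GC 8/24 = 33.3%, outside 37.0–61.8% ✗ — fails.
Candidate 2 (25 nt, A=4 T=6 G=8 C=7): 3' end CCG has 3 G/C ✓; length 25 ✓; GC 15/25 = 60.0% ✓ — passes.
Candidate 3 (25 nt, A=5 T=3 G=12 C=5): 3' end TTA has 0 G/C, need ≥1 ✗; length 25 ✓; GC 17/25 = 68.0%, outside 37.0–61.8% ✗ — fails.
Candidate 4 (20 nt, A=9 T=2 G=7 C=2): 3' end AAG has 1 G/C ✓; length 20 ✓; GC 9/20 = 45.0% ✓ — passes.

Candidate 2 and Candidate 4.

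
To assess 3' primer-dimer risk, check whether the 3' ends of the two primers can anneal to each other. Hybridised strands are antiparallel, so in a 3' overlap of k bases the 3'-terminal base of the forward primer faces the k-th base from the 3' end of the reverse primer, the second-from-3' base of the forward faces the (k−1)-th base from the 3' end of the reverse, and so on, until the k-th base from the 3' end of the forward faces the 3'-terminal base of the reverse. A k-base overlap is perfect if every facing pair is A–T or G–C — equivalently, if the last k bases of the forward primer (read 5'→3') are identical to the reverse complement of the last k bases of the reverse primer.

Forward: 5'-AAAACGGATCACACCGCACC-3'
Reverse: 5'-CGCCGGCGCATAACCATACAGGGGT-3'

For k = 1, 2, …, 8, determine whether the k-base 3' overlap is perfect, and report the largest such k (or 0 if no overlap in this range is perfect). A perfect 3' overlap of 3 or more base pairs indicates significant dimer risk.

Last 8 bases (5'→3') — forward …ACCGCACC, reverse …ACAGGGGT.
Reverse complement of the reverse primer's last 8 bases: ACCCCTGT; its first k bases are the reverse complement of the reverse primer's last k bases, so a perfect k-base overlap needs the forward primer's last k bases to equal them.
Comparing (forward last k vs required): k=1: C vs A ✗; k=2: CC vs AC ✗; k=3: ACC vs ACC ✓; k=4: CACC vs ACCC ✗; k=5: GCACC vs ACCCC ✗; k=6: CGCACC vs ACCCCT ✗; k=7: CCGCACC vs ACCCCTG ✗; k=8: ACCGCACC vs ACCCCTGT ✗.
Only k = 3 is perfect, so the longest perfect 3' overlap is 3.

Longest perfect overlap: 3 complementary base pairs; significant dimer risk (threshold 3).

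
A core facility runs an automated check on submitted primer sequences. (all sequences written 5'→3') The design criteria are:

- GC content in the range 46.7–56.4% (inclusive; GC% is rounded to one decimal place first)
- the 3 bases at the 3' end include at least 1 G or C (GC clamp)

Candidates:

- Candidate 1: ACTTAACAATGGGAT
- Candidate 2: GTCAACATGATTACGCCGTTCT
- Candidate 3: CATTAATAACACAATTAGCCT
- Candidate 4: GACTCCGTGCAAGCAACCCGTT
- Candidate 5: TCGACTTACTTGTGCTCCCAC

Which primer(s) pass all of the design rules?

Candidate 1 (15 nt, A=6 T=4 G=3 C=2): GC 5/15 = 33.3%, outside 46.7–56.4% ✗; 3' end GAT has 1 G/C ✓ — fails.
Candidate 2 (22 nt, A=5 T=7 G=4 C=6): GC 10/22 = 45.5%, outside 46.7–56.4% ✗; 3' end TCT has 1 G/C ✓ — fails.
Candidate 3 (21 nt, A=9 T=6 G=1 C=5): GC 6/21 = 28.6%, outside 46.7–56.4% ✗; 3' end CCT has 2 G/C ✓ — fails.
Candidate 4 (22 nt, A=5 T=4 G=5 C=8): GC 13/22 = 59.1%, outside 46.7–56.4% ✗; 3' end GTT has 1 G/C ✓ — fails.
Candidate 5 (21 nt, A=3 T=7 G=3 C=8): GC 11/21 = 52.4% ✓; 3' end CAC has 2 G/C ✓ — passes.

Candidate 5 only.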